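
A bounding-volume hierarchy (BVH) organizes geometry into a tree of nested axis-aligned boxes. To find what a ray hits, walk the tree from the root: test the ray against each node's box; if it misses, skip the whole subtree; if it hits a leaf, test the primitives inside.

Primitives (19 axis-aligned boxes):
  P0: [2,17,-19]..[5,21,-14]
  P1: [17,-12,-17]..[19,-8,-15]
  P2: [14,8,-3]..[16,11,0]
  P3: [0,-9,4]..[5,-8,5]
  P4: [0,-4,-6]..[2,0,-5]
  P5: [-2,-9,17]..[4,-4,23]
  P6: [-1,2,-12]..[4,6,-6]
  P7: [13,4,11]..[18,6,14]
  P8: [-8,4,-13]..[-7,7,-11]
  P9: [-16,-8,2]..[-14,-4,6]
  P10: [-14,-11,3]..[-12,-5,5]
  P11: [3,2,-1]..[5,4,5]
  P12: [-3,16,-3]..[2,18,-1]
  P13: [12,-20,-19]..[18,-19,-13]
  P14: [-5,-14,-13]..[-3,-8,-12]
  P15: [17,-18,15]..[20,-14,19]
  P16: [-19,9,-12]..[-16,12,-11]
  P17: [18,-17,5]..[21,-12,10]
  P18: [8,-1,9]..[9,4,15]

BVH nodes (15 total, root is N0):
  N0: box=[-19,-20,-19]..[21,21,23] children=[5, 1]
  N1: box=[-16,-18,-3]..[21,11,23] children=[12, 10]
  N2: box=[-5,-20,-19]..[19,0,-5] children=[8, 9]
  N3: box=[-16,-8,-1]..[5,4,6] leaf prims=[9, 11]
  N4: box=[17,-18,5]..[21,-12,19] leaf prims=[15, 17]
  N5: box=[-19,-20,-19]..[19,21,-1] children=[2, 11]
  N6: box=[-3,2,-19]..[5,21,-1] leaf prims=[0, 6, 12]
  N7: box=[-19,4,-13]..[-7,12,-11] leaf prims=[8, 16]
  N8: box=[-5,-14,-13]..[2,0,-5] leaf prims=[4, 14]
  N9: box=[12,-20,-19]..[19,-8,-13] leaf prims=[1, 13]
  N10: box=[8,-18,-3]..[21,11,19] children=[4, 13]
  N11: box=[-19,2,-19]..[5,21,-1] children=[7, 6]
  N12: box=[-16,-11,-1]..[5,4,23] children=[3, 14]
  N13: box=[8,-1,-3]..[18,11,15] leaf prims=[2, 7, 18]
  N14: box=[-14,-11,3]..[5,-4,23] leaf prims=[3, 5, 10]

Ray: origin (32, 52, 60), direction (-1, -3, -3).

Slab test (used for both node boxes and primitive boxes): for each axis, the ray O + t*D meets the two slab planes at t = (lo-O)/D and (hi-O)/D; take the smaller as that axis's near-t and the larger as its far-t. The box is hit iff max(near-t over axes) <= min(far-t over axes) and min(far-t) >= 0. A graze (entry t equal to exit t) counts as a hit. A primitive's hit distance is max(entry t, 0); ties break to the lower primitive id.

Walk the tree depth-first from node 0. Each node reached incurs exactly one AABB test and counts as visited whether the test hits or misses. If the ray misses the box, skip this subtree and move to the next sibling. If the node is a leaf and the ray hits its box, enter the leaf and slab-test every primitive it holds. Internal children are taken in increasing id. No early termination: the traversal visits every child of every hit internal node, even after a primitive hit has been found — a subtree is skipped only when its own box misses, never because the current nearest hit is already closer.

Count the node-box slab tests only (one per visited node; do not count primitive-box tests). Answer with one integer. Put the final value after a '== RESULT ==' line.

Traverse from the root:
N0 x:[11,51] y:[31/3,24] z:[37/3,79/3] -> hit [37/3,24], descend [1, 5]
  N1 x:[11,48] y:[41/3,70/3] z:[37/3,21] -> hit [41/3,21], descend [10, 12]
    N10 x:[11,24] y:[41/3,70/3] z:[41/3,21] -> hit [41/3,21], descend [4, 13]
      N4 x:[11,15] y:[64/3,70/3] z:[41/3,55/3] -> miss, prune
      N13 x:[14,24] y:[41/3,53/3] z:[15,21] -> hit [15,53/3] leaf, test {P2(miss), P7@t=46/3, P18(miss)}
    N12 x:[27,48] y:[16,21] z:[37/3,61/3] -> miss, prune
  N5 x:[13,51] y:[31/3,24] z:[61/3,79/3] -> hit [61/3,24], descend [2, 11]
    N2 x:[13,37] y:[52/3,24] z:[65/3,79/3] -> hit [65/3,24], descend [8, 9]
      N8 x:[30,37] y:[52/3,22] z:[65/3,73/3] -> miss, prune
      N9 x:[13,20] y:[20,24] z:[73/3,79/3] -> miss, prune
    N11 x:[27,51] y:[31/3,50/3] z:[61/3,79/3] -> miss, prune

Visited [0, 1, 10, 4, 13, 12, 5, 2, 8, 9, 11]. Tests: 11 box, 1 leaf. Nearest: P7.

== RESULT ==
11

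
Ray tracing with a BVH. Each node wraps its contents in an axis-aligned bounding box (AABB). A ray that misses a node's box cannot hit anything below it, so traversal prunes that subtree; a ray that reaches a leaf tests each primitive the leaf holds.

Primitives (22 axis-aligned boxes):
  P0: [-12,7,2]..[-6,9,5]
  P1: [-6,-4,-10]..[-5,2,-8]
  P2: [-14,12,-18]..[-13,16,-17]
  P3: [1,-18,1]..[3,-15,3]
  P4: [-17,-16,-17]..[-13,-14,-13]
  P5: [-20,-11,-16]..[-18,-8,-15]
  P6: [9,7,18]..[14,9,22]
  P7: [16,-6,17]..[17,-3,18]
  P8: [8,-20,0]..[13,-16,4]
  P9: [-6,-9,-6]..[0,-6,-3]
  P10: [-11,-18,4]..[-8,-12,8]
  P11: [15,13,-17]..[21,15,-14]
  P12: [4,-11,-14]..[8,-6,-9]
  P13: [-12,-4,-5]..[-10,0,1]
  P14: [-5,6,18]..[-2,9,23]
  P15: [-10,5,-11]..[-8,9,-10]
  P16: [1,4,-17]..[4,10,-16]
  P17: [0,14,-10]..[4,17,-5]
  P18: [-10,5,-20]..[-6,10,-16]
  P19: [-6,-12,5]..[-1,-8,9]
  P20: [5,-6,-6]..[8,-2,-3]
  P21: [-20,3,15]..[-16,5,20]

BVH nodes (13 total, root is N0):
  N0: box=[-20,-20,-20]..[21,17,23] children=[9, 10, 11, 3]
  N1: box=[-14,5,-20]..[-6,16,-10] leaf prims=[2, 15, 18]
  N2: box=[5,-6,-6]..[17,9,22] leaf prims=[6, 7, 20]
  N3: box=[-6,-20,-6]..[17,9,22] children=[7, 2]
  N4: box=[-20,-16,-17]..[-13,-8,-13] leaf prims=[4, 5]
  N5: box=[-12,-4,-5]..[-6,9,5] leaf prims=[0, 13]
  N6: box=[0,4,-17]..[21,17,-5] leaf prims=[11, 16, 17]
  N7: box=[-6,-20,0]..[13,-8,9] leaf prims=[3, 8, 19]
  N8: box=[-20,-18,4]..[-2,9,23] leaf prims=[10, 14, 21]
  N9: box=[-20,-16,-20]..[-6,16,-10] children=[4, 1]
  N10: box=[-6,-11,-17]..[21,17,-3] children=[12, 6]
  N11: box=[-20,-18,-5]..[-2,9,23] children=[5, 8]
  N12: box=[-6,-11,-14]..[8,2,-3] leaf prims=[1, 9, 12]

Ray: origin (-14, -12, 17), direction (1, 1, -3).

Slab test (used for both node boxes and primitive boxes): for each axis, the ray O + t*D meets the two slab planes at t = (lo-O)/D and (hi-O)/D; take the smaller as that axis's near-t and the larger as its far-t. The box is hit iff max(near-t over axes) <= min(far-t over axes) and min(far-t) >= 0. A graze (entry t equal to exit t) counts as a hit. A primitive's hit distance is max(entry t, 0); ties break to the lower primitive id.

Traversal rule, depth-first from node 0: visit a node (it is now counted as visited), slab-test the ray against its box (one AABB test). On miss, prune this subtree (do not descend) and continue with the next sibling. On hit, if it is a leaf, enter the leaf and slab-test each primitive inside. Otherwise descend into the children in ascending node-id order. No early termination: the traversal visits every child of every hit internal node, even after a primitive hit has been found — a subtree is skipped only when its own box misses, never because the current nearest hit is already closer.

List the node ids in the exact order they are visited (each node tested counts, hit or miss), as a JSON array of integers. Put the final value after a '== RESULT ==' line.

Traverse from the root:
N0 x:[-6,35] y:[-8,29] z:[-2,37/3] -> hit [-2,37/3], descend [3, 9, 10, 11]
  N3 x:[8,31] y:[-8,21] z:[-5/3,23/3] -> miss, prune
  N9 x:[-6,8] y:[-4,28] z:[9,37/3] -> miss, prune
  N10 x:[8,35] y:[1,29] z:[20/3,34/3] -> hit [8,34/3], descend [6, 12]
    N6 x:[14,35] y:[16,29] z:[22/3,34/3] -> miss, prune
    N12 x:[8,22] y:[1,14] z:[20/3,31/3] -> hit [8,31/3] leaf, test {P1@t=25/3, P9(miss), P12(miss)}
  N11 x:[-6,12] y:[-6,21] z:[-2,22/3] -> hit [-2,22/3], descend [5, 8]
    N5 x:[2,8] y:[8,21] z:[4,22/3] -> miss, prune
    N8 x:[-6,12] y:[-6,21] z:[-2,13/3] -> hit [-2,13/3] leaf, test {P10(miss), P14(miss), P21(miss)}

9 AABB tests over nodes [0, 3, 9, 10, 6, 12, 11, 5, 8]; 2 leaves entered; closest P1.

== RESULT ==
[0, 3, 9, 10, 6, 12, 11, 5, 8]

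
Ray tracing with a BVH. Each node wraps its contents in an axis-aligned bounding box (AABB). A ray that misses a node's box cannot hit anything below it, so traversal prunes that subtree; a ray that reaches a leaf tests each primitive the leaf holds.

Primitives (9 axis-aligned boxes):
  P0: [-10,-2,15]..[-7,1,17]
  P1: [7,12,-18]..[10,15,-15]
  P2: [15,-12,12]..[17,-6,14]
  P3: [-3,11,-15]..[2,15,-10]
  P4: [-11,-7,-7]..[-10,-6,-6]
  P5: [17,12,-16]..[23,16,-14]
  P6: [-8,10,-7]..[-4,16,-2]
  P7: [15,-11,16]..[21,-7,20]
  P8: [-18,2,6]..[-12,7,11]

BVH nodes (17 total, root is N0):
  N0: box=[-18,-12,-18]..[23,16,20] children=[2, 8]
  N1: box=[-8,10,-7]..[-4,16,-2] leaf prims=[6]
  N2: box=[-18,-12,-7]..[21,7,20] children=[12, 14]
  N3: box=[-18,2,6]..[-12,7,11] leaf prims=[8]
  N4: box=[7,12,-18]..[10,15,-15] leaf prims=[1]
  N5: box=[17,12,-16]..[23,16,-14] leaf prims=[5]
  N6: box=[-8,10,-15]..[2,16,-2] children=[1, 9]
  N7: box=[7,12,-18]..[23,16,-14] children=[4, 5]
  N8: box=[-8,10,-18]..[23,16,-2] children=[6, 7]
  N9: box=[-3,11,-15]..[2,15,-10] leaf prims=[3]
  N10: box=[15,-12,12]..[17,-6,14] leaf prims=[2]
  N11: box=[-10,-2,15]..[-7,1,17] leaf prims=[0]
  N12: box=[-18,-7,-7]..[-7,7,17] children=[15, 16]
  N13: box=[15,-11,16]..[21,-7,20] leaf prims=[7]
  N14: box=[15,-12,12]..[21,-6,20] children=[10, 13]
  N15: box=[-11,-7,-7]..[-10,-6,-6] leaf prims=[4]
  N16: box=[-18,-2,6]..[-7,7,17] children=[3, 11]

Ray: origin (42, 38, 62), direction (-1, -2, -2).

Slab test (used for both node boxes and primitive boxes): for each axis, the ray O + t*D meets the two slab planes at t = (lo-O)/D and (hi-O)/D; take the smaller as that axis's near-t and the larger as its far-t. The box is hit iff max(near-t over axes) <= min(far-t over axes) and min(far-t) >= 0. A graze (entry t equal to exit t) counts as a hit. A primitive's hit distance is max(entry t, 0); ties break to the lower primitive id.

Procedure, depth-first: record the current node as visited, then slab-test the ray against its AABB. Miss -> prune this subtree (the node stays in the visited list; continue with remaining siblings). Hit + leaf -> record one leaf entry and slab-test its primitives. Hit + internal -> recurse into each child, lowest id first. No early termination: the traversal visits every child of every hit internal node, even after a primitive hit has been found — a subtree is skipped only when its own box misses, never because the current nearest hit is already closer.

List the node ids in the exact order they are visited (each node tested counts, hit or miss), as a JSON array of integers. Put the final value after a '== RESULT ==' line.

Trace the traversal:
N0 x:[19,60] y:[11,25] z:[21,40] -> hit [21,25], descend [2, 8]
  N2 x:[21,60] y:[31/2,25] z:[21,69/2] -> hit [21,25], descend [12, 14]
    N12 x:[49,60] y:[31/2,45/2] z:[45/2,69/2] -> miss, prune
    N14 x:[21,27] y:[22,25] z:[21,25] -> hit [22,25], descend [10, 13]
      N10 x:[25,27] y:[22,25] z:[24,25] -> hit [25,25] leaf, test {P2@t=25}
      N13 x:[21,27] y:[45/2,49/2] z:[21,23] -> hit [45/2,23] leaf, test {P7@t=45/2}
  N8 x:[19,50] y:[11,14] z:[32,40] -> miss, prune

Visited [0, 2, 12, 14, 10, 13, 8]. Tests: 7 box, 2 leaf. Nearest: P7.

== RESULT ==
[0, 2, 12, 14, 10, 13, 8]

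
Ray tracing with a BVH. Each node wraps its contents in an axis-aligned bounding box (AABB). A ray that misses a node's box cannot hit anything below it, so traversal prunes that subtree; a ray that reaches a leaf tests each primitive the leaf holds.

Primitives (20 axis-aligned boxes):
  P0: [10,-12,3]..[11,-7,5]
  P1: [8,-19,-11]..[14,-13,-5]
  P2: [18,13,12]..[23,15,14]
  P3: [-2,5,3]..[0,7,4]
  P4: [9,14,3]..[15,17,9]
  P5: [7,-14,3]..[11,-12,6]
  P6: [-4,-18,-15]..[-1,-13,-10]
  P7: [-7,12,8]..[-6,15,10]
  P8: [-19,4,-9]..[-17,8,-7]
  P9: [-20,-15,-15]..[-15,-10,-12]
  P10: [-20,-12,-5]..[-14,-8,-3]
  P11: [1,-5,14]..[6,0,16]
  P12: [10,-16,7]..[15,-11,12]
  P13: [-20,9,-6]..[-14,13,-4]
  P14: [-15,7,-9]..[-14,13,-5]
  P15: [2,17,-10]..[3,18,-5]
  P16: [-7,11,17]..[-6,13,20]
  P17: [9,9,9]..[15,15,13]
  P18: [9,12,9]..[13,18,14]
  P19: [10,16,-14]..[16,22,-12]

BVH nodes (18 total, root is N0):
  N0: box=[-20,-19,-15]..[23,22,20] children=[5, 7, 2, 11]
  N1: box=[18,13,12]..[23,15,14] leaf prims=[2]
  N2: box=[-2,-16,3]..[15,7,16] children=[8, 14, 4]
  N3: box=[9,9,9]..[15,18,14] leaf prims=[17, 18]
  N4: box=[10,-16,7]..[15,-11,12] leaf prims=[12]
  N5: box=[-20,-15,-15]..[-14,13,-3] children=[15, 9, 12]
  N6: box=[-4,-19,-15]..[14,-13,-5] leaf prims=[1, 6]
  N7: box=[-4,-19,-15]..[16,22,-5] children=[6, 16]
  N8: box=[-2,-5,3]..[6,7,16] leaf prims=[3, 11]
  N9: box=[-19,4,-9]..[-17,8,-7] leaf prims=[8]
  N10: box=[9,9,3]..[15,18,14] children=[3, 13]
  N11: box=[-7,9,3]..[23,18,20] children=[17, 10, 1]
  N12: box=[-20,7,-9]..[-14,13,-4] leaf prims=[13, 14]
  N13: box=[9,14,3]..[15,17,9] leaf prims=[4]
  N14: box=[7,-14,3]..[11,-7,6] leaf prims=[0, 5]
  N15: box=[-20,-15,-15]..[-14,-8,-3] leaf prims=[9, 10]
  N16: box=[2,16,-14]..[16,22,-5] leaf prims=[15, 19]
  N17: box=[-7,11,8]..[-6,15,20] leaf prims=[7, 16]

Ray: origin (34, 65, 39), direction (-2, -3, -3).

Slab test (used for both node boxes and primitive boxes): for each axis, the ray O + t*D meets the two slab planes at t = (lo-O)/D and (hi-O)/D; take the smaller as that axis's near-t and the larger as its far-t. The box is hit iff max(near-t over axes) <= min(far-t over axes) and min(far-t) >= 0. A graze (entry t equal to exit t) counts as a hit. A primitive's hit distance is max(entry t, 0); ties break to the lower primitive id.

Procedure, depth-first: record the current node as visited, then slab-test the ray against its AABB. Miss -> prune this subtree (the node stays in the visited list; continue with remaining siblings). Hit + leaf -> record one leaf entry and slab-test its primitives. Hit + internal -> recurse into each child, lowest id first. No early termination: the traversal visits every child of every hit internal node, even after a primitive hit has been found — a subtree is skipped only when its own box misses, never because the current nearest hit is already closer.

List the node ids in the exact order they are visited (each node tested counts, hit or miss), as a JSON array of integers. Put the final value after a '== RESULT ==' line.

Walk:
N0 x:[11/2,27] y:[43/3,28] z:[19/3,18] -> hit [43/3,18], descend [2, 5, 7, 11]
  N2 x:[19/2,18] y:[58/3,27] z:[23/3,12] -> miss, prune
  N5 x:[24,27] y:[52/3,80/3] z:[14,18] -> miss, prune
  N7 x:[9,19] y:[43/3,28] z:[44/3,18] -> hit [44/3,18], descend [6, 16]
    N6 x:[10,19] y:[26,28] z:[44/3,18] -> miss, prune
    N16 x:[9,16] y:[43/3,49/3] z:[44/3,53/3] -> hit [44/3,16] leaf, test {P15@t=47/3, P19(miss)}
  N11 x:[11/2,41/2] y:[47/3,56/3] z:[19/3,12] -> miss, prune

order=[0, 2, 5, 7, 6, 16, 11]  |boxes|=7  |leaves|=1  hit=P15

== RESULT ==
[0, 2, 5, 7, 6, 16, 11]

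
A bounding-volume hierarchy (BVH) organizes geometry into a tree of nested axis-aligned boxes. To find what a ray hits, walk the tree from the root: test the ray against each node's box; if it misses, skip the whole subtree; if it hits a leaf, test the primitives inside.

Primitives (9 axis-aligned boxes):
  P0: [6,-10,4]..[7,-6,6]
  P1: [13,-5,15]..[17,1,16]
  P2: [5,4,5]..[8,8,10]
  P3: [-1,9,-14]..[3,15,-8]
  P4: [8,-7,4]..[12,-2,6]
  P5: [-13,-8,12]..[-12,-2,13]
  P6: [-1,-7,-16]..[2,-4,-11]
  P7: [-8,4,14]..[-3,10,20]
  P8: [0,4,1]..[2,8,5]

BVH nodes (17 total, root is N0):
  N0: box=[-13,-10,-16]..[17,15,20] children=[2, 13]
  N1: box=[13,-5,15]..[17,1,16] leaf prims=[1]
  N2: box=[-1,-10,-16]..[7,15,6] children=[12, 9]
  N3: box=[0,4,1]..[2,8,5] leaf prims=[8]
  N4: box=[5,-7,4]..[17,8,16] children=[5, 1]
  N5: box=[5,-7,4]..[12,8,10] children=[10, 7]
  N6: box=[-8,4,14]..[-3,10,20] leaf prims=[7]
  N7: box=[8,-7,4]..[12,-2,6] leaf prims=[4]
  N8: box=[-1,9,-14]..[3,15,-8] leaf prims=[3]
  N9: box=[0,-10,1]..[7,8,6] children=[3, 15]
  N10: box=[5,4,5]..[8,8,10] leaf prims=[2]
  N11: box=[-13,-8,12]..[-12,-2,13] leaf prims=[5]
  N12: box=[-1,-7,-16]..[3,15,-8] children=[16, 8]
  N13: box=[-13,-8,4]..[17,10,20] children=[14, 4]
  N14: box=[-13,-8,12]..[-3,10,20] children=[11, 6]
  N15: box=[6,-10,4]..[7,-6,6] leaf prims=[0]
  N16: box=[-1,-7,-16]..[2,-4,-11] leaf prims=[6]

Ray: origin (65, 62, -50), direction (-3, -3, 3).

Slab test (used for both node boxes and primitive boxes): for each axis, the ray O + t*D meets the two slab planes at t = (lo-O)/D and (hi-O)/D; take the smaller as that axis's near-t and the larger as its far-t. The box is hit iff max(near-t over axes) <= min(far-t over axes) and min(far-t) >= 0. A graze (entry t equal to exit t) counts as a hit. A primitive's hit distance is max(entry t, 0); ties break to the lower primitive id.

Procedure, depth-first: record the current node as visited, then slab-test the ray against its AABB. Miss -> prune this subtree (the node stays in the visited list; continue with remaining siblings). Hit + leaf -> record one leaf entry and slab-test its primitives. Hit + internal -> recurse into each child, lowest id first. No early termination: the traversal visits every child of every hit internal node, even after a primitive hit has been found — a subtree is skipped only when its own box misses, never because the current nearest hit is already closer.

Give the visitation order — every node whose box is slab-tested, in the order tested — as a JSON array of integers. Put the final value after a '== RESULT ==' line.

Walk:
N0 x:[16,26] y:[47/3,24] z:[34/3,70/3] -> hit [16,70/3], descend [2, 13]
  N2 x:[58/3,22] y:[47/3,24] z:[34/3,56/3] -> miss, prune
  N13 x:[16,26] y:[52/3,70/3] z:[18,70/3] -> hit [18,70/3], descend [4, 14]
    N4 x:[16,20] y:[18,23] z:[18,22] -> hit [18,20], descend [1, 5]
      N1 x:[16,52/3] y:[61/3,67/3] z:[65/3,22] -> miss, prune
      N5 x:[53/3,20] y:[18,23] z:[18,20] -> hit [18,20], descend [7, 10]
        N7 x:[53/3,19] y:[64/3,23] z:[18,56/3] -> miss, prune
        N10 x:[19,20] y:[18,58/3] z:[55/3,20] -> hit [19,58/3] leaf, test {P2@t=19}
    N14 x:[68/3,26] y:[52/3,70/3] z:[62/3,70/3] -> hit [68/3,70/3], descend [6, 11]
      N6 x:[68/3,73/3] y:[52/3,58/3] z:[64/3,70/3] -> miss, prune
      N11 x:[77/3,26] y:[64/3,70/3] z:[62/3,21] -> miss, prune

Summary -> nodes [0, 2, 13, 4, 1, 5, 7, 10, 14, 6, 11]; box-tests=11; leaf-entries=1; first=P2

== RESULT ==
[0, 2, 13, 4, 1, 5, 7, 10, 14, 6, 11]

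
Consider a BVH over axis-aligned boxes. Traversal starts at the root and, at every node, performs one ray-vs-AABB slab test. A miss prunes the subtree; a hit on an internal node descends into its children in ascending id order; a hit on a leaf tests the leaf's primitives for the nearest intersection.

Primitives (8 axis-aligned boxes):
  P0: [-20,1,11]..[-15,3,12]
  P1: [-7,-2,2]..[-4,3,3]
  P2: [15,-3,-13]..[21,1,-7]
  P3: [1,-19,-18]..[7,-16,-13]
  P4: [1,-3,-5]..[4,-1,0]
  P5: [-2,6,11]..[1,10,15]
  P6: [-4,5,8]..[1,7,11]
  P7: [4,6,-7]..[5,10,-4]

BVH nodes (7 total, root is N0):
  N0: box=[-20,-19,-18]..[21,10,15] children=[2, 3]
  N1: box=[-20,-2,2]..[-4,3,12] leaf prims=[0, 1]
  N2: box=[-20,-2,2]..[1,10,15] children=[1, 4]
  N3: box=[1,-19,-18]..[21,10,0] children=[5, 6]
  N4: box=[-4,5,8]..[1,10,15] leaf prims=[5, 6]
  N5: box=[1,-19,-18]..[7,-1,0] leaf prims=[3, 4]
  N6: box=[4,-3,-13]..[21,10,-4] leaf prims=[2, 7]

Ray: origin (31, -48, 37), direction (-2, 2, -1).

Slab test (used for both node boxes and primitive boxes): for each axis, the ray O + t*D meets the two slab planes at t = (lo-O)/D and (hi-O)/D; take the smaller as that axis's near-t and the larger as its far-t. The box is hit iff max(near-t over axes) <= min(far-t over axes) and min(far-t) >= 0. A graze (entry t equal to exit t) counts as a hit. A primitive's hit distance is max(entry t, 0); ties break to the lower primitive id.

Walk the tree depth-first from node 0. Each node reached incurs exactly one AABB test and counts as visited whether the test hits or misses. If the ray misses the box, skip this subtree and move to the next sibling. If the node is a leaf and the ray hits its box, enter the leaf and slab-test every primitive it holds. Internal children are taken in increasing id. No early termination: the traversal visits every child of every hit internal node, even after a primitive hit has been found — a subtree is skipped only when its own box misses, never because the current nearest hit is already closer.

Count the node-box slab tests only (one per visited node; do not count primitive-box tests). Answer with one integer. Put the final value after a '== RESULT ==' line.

Walk:
N0 x:[5,51/2] y:[29/2,29] z:[22,55] -> hit [22,51/2], descend [2, 3]
  N2 x:[15,51/2] y:[23,29] z:[22,35] -> hit [23,51/2], descend [1, 4]
    N1 x:[35/2,51/2] y:[23,51/2] z:[25,35] -> hit [25,51/2] leaf, test {P0@t=25, P1(miss)}
    N4 x:[15,35/2] y:[53/2,29] z:[22,29] -> miss, prune
  N3 x:[5,15] y:[29/2,29] z:[37,55] -> miss, prune

Visited [0, 2, 1, 4, 3]. Tests: 5 box, 1 leaf. Nearest: P0.

== RESULT ==
5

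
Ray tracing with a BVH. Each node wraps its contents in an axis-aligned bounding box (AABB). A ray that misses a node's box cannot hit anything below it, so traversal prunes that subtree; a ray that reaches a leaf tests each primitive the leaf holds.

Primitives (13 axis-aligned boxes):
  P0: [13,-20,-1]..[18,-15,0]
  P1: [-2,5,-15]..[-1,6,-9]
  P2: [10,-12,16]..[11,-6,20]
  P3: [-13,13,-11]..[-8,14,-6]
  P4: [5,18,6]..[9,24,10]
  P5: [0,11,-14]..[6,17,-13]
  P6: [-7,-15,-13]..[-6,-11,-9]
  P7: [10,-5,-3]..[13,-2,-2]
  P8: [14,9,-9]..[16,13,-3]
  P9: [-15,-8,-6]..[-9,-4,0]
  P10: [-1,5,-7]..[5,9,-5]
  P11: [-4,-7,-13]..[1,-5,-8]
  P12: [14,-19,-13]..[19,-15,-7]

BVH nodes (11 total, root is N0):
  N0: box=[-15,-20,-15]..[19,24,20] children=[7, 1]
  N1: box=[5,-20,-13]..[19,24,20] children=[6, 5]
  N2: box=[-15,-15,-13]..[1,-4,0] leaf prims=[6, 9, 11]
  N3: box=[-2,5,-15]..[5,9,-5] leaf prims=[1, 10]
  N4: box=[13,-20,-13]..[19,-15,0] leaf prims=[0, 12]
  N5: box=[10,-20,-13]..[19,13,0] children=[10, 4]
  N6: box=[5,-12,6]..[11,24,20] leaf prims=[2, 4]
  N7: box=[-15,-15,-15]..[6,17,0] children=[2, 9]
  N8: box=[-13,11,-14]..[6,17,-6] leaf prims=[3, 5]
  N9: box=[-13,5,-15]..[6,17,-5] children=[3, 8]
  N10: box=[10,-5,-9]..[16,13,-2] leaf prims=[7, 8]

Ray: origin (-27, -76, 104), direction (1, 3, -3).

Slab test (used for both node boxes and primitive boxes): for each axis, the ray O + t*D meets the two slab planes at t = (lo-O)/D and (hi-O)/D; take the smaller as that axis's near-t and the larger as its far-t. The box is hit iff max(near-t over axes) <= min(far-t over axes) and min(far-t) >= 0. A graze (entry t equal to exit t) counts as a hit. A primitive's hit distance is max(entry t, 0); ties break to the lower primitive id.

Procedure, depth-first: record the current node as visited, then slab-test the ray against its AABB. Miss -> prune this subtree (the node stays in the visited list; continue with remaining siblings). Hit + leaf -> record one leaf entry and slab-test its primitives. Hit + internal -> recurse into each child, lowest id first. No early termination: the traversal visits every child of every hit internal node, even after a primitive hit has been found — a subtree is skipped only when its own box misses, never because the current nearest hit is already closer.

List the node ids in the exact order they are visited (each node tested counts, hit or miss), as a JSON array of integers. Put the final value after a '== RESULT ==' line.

Walk:
N0 x:[12,46] y:[56/3,100/3] z:[28,119/3] -> hit [28,100/3], descend [1, 7]
  N1 x:[32,46] y:[56/3,100/3] z:[28,39] -> hit [32,100/3], descend [5, 6]
    N5 x:[37,46] y:[56/3,89/3] z:[104/3,39] -> miss, prune
    N6 x:[32,38] y:[64/3,100/3] z:[28,98/3] -> hit [32,98/3] leaf, test {P2(miss), P4@t=32}
  N7 x:[12,33] y:[61/3,31] z:[104/3,119/3] -> miss, prune

order=[0, 1, 5, 6, 7]  |boxes|=5  |leaves|=1  hit=P4

== RESULT ==
[0, 1, 5, 6, 7]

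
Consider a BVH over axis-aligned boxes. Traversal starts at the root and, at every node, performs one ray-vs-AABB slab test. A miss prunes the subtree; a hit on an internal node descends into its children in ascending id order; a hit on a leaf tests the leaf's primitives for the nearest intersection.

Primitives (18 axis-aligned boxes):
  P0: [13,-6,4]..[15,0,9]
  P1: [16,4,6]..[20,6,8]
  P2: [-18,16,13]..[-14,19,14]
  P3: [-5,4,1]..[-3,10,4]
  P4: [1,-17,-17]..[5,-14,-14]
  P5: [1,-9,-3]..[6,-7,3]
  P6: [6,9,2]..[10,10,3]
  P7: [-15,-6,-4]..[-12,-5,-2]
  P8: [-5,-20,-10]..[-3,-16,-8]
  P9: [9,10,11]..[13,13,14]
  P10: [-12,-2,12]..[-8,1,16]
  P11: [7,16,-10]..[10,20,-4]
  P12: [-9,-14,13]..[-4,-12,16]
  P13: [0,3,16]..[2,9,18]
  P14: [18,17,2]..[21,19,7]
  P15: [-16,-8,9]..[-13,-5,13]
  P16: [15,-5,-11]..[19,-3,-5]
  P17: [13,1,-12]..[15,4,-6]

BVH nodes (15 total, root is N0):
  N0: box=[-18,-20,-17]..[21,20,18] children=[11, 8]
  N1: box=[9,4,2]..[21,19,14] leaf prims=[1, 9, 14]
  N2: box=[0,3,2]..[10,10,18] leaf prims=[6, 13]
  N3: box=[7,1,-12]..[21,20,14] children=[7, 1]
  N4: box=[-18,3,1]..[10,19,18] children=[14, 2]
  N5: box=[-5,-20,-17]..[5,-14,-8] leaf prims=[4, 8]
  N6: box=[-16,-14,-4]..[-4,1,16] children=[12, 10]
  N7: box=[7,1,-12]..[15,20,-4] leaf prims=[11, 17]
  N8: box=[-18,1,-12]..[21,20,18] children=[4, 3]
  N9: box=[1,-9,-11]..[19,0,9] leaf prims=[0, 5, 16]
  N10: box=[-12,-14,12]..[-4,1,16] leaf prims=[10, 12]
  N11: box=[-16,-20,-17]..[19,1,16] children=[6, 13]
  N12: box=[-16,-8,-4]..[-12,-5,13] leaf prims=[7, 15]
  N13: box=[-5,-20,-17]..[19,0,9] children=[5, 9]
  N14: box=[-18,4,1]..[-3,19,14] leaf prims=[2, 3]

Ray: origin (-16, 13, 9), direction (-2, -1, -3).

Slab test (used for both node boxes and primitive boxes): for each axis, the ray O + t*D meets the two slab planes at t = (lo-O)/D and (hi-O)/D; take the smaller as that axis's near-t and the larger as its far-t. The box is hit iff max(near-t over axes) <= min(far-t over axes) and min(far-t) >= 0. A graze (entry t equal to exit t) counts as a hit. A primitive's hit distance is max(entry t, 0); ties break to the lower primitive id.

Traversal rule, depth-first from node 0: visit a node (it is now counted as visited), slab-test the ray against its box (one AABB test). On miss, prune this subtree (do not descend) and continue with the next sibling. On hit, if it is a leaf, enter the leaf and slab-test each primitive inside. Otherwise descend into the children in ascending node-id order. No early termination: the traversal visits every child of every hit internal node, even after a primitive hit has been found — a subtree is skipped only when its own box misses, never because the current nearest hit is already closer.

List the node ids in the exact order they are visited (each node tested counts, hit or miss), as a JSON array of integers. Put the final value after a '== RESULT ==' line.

Trace the traversal:
N0 x:[-37/2,1] y:[-7,33] z:[-3,26/3] -> hit [-3,1], descend [8, 11]
  N8 x:[-37/2,1] y:[-7,12] z:[-3,7] -> hit [-3,1], descend [3, 4]
    N3 x:[-37/2,-23/2] y:[-7,12] z:[-5/3,7] -> miss, prune
    N4 x:[-13,1] y:[-6,10] z:[-3,8/3] -> hit [-3,1], descend [2, 14]
      N2 x:[-13,-8] y:[3,10] z:[-3,7/3] -> miss, prune
      N14 x:[-13/2,1] y:[-6,9] z:[-5/3,8/3] -> hit [-5/3,1] leaf, test {P2(miss), P3(miss)}
  N11 x:[-35/2,0] y:[12,33] z:[-7/3,26/3] -> miss, prune

7 AABB tests over nodes [0, 8, 3, 4, 2, 14, 11]; 1 leaf entered; closest miss.

== RESULT ==
[0, 8, 3, 4, 2, 14, 11]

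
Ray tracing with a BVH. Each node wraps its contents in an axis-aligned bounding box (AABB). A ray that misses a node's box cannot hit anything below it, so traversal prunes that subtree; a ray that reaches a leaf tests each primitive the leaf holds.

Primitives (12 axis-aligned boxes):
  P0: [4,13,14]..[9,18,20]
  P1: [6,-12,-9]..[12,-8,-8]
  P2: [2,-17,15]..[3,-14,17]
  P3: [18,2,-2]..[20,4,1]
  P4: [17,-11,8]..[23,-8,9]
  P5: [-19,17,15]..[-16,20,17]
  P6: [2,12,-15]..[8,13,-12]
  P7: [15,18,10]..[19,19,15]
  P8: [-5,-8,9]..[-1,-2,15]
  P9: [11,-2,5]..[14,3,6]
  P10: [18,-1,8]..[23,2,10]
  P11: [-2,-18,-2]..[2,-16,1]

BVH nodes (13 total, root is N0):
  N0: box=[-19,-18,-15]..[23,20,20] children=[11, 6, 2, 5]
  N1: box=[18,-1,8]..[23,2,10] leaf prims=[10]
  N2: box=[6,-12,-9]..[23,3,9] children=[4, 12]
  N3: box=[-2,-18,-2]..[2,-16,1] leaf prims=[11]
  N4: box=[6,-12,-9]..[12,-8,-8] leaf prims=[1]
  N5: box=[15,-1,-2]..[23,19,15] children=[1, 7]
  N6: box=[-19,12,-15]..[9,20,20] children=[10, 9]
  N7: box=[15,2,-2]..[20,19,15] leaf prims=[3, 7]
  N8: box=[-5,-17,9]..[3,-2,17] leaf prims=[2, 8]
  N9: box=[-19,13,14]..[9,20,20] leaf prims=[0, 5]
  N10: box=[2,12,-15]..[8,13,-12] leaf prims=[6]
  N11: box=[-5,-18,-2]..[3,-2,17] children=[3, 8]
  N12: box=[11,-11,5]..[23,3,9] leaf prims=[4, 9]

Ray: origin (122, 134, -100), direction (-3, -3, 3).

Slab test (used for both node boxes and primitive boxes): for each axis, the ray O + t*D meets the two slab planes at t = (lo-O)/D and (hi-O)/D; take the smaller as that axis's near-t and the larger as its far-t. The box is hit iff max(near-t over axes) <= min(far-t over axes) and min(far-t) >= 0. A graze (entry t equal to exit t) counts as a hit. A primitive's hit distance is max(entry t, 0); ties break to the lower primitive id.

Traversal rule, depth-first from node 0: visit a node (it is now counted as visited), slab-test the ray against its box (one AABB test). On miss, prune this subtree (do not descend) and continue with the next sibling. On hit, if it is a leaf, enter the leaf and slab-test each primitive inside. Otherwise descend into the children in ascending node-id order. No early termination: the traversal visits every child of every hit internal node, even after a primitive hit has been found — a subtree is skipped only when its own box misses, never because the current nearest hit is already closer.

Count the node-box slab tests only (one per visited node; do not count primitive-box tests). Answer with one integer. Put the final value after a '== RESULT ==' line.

Traverse from the root:
N0 x:[33,47] y:[38,152/3] z:[85/3,40] -> hit [38,40], descend [2, 5, 6, 11]
  N2 x:[33,116/3] y:[131/3,146/3] z:[91/3,109/3] -> miss, prune
  N5 x:[33,107/3] y:[115/3,45] z:[98/3,115/3] -> miss, prune
  N6 x:[113/3,47] y:[38,122/3] z:[85/3,40] -> hit [38,40], descend [9, 10]
    N9 x:[113/3,47] y:[38,121/3] z:[38,40] -> hit [38,40] leaf, test {P0@t=116/3, P5(miss)}
    N10 x:[38,40] y:[121/3,122/3] z:[85/3,88/3] -> miss, prune
  N11 x:[119/3,127/3] y:[136/3,152/3] z:[98/3,39] -> miss, prune

order=[0, 2, 5, 6, 9, 10, 11]  |boxes|=7  |leaves|=1  hit=P0

== RESULT ==
7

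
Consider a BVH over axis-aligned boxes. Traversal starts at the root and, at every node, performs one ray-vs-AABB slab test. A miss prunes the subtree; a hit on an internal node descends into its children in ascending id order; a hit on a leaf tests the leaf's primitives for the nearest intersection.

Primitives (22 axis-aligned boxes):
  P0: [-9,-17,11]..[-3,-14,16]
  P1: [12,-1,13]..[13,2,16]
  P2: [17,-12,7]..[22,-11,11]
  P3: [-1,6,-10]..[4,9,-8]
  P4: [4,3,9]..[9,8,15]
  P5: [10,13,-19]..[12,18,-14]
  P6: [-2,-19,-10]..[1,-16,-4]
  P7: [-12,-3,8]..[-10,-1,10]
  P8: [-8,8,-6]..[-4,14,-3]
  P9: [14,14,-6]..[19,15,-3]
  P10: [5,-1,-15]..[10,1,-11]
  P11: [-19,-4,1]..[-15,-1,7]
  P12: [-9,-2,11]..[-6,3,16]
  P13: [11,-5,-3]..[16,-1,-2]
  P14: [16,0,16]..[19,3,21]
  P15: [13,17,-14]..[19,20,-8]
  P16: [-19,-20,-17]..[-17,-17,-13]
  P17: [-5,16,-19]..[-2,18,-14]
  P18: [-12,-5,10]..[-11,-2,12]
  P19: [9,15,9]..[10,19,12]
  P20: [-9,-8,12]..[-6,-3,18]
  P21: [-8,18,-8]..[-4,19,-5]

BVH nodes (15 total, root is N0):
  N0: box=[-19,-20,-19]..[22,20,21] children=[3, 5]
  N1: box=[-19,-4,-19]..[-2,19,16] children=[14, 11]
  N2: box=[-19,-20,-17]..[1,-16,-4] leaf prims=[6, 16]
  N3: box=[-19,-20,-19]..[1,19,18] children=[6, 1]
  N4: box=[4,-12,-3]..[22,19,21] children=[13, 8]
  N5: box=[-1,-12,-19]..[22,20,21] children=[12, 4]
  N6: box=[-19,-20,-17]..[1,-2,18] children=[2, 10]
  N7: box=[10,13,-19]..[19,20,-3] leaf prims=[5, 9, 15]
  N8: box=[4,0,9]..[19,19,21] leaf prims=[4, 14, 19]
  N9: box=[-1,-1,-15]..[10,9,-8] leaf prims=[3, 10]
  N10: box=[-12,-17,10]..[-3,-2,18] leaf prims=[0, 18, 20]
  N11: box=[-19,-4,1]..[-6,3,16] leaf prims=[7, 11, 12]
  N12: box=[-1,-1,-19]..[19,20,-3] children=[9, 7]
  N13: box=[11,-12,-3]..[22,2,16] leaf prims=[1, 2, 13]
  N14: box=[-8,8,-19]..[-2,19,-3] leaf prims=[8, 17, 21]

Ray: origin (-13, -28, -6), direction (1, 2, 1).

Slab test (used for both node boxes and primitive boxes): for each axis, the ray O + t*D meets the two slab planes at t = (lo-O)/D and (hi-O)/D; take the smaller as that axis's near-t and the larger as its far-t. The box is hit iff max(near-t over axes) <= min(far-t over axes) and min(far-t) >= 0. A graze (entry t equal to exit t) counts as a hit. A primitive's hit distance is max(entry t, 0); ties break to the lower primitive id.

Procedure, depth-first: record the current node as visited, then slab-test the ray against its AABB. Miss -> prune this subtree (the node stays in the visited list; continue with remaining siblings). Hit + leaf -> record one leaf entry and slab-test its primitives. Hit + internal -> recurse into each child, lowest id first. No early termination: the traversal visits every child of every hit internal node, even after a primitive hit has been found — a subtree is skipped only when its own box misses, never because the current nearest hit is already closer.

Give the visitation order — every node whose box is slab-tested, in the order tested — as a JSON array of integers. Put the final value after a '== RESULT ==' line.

Trace the traversal:
N0 x:[-6,35] y:[4,24] z:[-13,27] -> hit [4,24], descend [3, 5]
  N3 x:[-6,14] y:[4,47/2] z:[-13,24] -> hit [4,14], descend [1, 6]
    N1 x:[-6,11] y:[12,47/2] z:[-13,22] -> miss, prune
    N6 x:[-6,14] y:[4,13] z:[-11,24] -> hit [4,13], descend [2, 10]
      N2 x:[-6,14] y:[4,6] z:[-11,2] -> miss, prune
      N10 x:[1,10] y:[11/2,13] z:[16,24] -> miss, prune
  N5 x:[12,35] y:[8,24] z:[-13,27] -> hit [12,24], descend [4, 12]
    N4 x:[17,35] y:[8,47/2] z:[3,27] -> hit [17,47/2], descend [8, 13]
      N8 x:[17,32] y:[14,47/2] z:[15,27] -> hit [17,47/2] leaf, test {P4@t=17, P14(miss), P19(miss)}
      N13 x:[24,35] y:[8,15] z:[3,22] -> miss, prune
    N12 x:[12,32] y:[27/2,24] z:[-13,3] -> miss, prune

11 AABB tests over nodes [0, 3, 1, 6, 2, 10, 5, 4, 8, 13, 12]; 1 leaf entered; closest P4.

== RESULT ==
[0, 3, 1, 6, 2, 10, 5, 4, 8, 13, 12]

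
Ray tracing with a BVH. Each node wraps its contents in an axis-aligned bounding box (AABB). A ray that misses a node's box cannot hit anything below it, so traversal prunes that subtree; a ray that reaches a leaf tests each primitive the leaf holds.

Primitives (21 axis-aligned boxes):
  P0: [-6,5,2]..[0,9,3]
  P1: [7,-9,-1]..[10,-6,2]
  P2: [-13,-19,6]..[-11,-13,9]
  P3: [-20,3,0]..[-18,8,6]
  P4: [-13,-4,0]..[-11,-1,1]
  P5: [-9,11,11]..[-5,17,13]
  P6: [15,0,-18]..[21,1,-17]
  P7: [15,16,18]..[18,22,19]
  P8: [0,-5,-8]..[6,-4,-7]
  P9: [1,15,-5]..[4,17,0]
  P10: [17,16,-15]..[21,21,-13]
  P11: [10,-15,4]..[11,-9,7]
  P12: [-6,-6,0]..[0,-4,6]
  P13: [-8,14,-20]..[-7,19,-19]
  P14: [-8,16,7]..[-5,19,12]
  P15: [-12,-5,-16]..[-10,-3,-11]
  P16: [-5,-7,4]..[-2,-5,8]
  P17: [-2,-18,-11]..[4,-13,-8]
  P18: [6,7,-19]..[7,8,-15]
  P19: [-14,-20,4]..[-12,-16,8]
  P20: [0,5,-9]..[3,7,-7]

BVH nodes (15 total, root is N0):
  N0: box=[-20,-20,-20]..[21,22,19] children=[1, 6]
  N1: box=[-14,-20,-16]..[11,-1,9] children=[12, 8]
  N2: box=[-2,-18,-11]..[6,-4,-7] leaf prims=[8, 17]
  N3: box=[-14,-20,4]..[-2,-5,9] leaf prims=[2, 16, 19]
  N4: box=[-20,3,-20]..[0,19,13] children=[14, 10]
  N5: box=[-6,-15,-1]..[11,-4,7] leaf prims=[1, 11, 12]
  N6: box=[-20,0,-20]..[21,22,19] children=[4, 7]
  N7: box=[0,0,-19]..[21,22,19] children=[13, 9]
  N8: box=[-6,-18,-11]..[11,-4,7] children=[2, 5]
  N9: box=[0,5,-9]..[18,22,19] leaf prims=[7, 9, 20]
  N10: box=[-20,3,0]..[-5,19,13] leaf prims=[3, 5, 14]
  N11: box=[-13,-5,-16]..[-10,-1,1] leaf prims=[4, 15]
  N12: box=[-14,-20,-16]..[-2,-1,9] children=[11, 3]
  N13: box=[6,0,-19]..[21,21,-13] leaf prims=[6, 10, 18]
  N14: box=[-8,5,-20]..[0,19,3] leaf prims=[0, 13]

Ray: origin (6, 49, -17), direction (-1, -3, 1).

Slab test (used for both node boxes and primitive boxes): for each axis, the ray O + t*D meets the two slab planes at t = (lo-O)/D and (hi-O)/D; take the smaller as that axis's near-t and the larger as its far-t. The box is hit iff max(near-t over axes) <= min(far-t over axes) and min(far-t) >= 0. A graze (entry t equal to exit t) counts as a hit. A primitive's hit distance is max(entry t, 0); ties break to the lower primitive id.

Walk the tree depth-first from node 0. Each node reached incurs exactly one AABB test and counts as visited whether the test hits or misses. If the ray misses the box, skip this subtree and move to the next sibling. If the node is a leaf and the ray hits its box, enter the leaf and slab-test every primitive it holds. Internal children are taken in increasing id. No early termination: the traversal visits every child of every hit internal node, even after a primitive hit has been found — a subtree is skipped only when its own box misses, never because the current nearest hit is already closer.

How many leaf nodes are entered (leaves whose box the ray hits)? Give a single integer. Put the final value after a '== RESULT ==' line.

Trace the traversal:
N0 x:[-15,26] y:[9,23] z:[-3,36] -> hit [9,23], descend [1, 6]
  N1 x:[-5,20] y:[50/3,23] z:[1,26] -> hit [50/3,20], descend [8, 12]
    N8 x:[-5,12] y:[53/3,67/3] z:[6,24] -> miss, prune
    N12 x:[8,20] y:[50/3,23] z:[1,26] -> hit [50/3,20], descend [3, 11]
      N3 x:[8,20] y:[18,23] z:[21,26] -> miss, prune
      N11 x:[16,19] y:[50/3,18] z:[1,18] -> hit [50/3,18] leaf, test {P4@t=17, P15(miss)}
  N6 x:[-15,26] y:[9,49/3] z:[-3,36] -> hit [9,49/3], descend [4, 7]
    N4 x:[6,26] y:[10,46/3] z:[-3,30] -> hit [10,46/3], descend [10, 14]
      N10 x:[11,26] y:[10,46/3] z:[17,30] -> miss, prune
      N14 x:[6,14] y:[10,44/3] z:[-3,20] -> hit [10,14] leaf, test {P0(miss), P13(miss)}
    N7 x:[-15,6] y:[9,49/3] z:[-2,36] -> miss, prune

Summary -> nodes [0, 1, 8, 12, 3, 11, 6, 4, 10, 14, 7]; box-tests=11; leaf-entries=2; first=P4

== RESULT ==
2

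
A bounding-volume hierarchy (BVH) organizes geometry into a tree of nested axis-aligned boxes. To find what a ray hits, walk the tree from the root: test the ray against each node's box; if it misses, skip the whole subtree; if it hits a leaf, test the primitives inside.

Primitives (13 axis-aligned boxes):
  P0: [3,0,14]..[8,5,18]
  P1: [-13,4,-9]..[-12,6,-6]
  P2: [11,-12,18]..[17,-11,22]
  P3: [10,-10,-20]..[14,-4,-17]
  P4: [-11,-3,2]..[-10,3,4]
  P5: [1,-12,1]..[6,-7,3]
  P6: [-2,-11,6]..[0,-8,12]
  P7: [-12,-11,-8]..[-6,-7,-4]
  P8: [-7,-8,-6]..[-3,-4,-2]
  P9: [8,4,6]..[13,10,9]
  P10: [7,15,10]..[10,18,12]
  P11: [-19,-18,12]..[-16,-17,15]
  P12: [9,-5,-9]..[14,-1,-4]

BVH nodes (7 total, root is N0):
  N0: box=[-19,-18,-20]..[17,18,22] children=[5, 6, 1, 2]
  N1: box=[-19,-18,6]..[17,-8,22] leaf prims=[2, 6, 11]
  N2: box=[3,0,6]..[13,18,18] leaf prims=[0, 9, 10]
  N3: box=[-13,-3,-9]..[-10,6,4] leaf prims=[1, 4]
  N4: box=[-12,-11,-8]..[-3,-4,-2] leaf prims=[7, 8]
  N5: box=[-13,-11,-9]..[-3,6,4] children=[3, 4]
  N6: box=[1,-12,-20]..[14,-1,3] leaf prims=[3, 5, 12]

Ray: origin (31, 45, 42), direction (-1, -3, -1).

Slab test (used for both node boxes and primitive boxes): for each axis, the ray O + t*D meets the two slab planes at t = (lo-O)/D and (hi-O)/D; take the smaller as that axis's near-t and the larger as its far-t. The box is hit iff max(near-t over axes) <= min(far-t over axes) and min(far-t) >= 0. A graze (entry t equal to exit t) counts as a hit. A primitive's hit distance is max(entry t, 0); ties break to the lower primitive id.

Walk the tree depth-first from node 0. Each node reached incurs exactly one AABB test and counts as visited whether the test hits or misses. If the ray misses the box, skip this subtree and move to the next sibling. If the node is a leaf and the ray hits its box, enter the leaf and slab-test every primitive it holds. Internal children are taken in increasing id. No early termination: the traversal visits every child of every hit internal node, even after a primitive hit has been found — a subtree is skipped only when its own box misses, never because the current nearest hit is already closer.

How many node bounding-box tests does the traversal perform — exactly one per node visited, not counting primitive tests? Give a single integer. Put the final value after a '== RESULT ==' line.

Trace the traversal:
N0 x:[14,50] y:[9,21] z:[20,62] -> hit [20,21], descend [1, 2, 5, 6]
  N1 x:[14,50] y:[53/3,21] z:[20,36] -> hit [20,21] leaf, test {P2(miss), P6(miss), P11(miss)}
  N2 x:[18,28] y:[9,15] z:[24,36] -> miss, prune
  N5 x:[34,44] y:[13,56/3] z:[38,51] -> miss, prune
  N6 x:[17,30] y:[46/3,19] z:[39,62] -> miss, prune

Visited [0, 1, 2, 5, 6]. Tests: 5 box, 1 leaf. Nearest: miss.

== RESULT ==
5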